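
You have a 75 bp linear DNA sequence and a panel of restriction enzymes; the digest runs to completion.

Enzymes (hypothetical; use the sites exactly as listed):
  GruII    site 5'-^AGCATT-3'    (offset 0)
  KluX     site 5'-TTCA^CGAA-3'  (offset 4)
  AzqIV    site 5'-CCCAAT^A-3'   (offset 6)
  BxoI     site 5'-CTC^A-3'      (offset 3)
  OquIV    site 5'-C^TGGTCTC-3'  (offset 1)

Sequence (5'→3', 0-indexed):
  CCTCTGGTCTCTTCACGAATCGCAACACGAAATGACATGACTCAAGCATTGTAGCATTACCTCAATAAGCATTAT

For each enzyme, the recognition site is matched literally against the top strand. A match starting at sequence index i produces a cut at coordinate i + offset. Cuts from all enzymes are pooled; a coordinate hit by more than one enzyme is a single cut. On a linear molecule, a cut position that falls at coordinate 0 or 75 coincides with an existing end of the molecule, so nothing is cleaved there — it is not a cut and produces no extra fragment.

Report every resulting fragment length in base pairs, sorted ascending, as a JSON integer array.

Site scan:
  GruII (AGCATT, off=0): starts [44, 52, 67] → cuts [44, 52, 67]
  KluX (TTCACGAA, off=4): starts [11] → cuts [15]
  AzqIV (CCCAATA, off=6): no sites
  BxoI (CTCA, off=3): starts [40, 60] → cuts [43, 63]
  OquIV (CTGGTCTC, off=1): starts [3] → cuts [4]

All cut coordinates (distinct, sorted): [4, 15, 43, 44, 52, 63, 67]

Fragment lengths:
  [0,4): 4 bp
  [4,15): 11 bp
  [15,43): 28 bp
  [43,44): 1 bp
  [44,52): 8 bp
  [52,63): 11 bp
  [63,67): 4 bp
  [67,75): 8 bp

[1,4,4,8,8,11,11,28]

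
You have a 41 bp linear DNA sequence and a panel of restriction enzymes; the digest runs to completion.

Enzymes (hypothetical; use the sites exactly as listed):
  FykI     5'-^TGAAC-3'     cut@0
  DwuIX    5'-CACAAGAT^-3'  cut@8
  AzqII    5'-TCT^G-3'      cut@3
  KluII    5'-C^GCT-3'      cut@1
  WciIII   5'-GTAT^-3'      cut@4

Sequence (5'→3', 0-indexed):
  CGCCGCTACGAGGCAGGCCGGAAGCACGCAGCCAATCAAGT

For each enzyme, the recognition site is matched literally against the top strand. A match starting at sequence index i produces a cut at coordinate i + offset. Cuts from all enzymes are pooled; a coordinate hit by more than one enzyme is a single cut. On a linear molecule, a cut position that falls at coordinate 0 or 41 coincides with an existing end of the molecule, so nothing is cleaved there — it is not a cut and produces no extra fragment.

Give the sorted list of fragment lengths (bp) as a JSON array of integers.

[4,37]

Site scan:
  FykI (TGAAC, off=0): no sites
  DwuIX (CACAAGAT, off=8): no sites
  AzqII (TCTG, off=3): no sites
  KluII CGCT/1: at [3] ⇒ [4]
  WciIII (GTAT, off=4): no sites

Pooled cuts: [4]

Fragment lengths:
  [0,4): 4 bp
  [4,41): 37 bp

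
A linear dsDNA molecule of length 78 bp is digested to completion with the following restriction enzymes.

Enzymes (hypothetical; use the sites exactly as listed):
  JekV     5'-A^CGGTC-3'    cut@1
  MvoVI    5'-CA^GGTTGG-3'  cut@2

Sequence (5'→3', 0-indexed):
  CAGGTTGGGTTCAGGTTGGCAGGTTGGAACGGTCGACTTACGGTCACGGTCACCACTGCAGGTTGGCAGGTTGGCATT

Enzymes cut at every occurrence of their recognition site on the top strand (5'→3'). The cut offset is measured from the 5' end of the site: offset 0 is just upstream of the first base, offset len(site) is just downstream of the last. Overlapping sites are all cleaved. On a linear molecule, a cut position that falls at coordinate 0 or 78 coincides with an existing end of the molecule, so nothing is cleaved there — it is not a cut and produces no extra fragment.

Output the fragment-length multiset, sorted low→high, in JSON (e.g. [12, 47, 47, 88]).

Site scan:
  JekV (ACGGTC, off=1): starts [28, 39, 45] → cuts [29, 40, 46]
  MvoVI (CAGGTTGG, off=2): starts [0, 11, 19, 58, 66] → cuts [2, 13, 21, 60, 68]

Pooled cuts: [2, 13, 21, 29, 40, 46, 60, 68]

Fragment lengths:
  [0,2): 2 bp
  [2,13): 11 bp
  [13,21): 8 bp
  [21,29): 8 bp
  [29,40): 11 bp
  [40,46): 6 bp
  [46,60): 14 bp
  [60,68): 8 bp
  [68,78): 10 bp

[2,6,8,8,8,10,11,11,14]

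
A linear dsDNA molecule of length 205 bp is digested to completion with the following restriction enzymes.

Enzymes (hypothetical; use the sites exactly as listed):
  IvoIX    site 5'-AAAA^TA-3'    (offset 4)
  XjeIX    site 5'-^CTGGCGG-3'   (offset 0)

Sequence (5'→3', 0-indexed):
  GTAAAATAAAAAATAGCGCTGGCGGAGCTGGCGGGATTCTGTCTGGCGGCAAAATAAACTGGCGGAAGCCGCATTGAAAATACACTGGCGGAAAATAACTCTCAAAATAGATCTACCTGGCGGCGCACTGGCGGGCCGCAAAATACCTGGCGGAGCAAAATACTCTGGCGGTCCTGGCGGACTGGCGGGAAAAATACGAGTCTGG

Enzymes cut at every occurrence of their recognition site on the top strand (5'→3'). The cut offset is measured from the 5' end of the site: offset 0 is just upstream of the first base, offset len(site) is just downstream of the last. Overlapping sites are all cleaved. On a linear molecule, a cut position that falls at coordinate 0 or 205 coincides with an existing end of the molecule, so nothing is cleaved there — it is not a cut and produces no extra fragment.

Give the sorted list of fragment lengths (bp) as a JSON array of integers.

[3,4,4,4,5,6,7,8,9,9,9,11,11,11,12,12,13,14,15,16,22]

Scan for sites:
  IvoIX AAAATA/4: at [2, 9, 50, 76, 91, 103, 139, 156, 190] ⇒ [6, 13, 54, 80, 95, 107, 143, 160, 194]
  XjeIX CTGGCGG/0: at [18, 27, 42, 58, 84, 116, 127, 146, 164, 173, 181] ⇒ [18, 27, 42, 58, 84, 116, 127, 146, 164, 173, 181]

Pooled cuts: [6, 13, 18, 27, 42, 54, 58, 80, 84, 95, 107, 116, 127, 143, 146, 160, 164, 173, 181, 194]

Fragment lengths:
  [0,6): 6 bp
  [6,13): 7 bp
  [13,18): 5 bp
  [18,27): 9 bp
  [27,42): 15 bp
  [42,54): 12 bp
  [54,58): 4 bp
  [58,80): 22 bp
  [80,84): 4 bp
  [84,95): 11 bp
  [95,107): 12 bp
  [107,116): 9 bp
  [116,127): 11 bp
  [127,143): 16 bp
  [143,146): 3 bp
  [146,160): 14 bp
  [160,164): 4 bp
  [164,173): 9 bp
  [173,181): 8 bp
  [181,194): 13 bp
  [194,205): 11 bp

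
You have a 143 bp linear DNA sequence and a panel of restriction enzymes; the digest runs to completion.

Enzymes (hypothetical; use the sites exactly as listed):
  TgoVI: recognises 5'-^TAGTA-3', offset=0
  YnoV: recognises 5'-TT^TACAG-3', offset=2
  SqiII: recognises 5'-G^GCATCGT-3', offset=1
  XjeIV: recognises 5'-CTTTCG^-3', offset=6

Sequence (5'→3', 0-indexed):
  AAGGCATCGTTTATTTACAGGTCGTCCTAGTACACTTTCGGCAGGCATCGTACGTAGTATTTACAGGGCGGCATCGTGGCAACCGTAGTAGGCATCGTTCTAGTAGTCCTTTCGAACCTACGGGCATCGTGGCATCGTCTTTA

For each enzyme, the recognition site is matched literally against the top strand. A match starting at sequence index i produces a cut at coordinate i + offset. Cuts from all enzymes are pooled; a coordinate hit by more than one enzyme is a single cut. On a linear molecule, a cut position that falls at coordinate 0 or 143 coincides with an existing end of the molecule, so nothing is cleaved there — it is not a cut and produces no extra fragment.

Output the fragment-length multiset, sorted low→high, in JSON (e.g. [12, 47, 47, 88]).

Site scan:
  TgoVI TAGTA/0: at [27, 54, 85, 100] ⇒ [27, 54, 85, 100]
  YnoV TTTACAG/2: at [13, 59] ⇒ [15, 61]
  SqiII GGCATCGT/1: at [2, 43, 69, 90, 122, 130] ⇒ [3, 44, 70, 91, 123, 131]
  XjeIV CTTTCG/6: at [34, 108] ⇒ [40, 114]

Pooled cuts: [3, 15, 27, 40, 44, 54, 61, 70, 85, 91, 100, 114, 123, 131]

Fragment lengths:
  [0,3): 3 bp
  [3,15): 12 bp
  [15,27): 12 bp
  [27,40): 13 bp
  [40,44): 4 bp
  [44,54): 10 bp
  [54,61): 7 bp
  [61,70): 9 bp
  [70,85): 15 bp
  [85,91): 6 bp
  [91,100): 9 bp
  [100,114): 14 bp
  [114,123): 9 bp
  [123,131): 8 bp
  [131,143): 12 bp

[3,4,6,7,8,9,9,9,10,12,12,12,13,14,15]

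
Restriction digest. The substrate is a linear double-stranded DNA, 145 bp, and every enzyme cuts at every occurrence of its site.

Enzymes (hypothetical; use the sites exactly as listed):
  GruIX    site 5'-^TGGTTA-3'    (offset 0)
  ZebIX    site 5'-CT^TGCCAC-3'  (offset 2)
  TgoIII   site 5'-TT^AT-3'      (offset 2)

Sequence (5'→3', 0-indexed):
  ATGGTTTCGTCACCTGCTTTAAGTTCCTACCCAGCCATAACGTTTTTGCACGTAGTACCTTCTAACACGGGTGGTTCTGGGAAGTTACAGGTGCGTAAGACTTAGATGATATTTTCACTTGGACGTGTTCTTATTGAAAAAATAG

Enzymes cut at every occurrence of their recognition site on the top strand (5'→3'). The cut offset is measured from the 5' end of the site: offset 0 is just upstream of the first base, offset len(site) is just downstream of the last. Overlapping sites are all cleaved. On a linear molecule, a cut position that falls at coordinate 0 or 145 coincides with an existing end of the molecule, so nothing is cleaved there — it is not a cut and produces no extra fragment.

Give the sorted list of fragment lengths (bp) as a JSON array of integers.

[13,132]

Per-enzyme occurrences:
  GruIX (TGGTTA, off=0): no sites
  ZebIX (CTTGCCAC, off=2): no sites
  TgoIII TTAT/2: at [130] ⇒ [132]

Pooled cuts: [132]

Fragment lengths:
  [0,132): 132 bp
  [132,145): 13 bp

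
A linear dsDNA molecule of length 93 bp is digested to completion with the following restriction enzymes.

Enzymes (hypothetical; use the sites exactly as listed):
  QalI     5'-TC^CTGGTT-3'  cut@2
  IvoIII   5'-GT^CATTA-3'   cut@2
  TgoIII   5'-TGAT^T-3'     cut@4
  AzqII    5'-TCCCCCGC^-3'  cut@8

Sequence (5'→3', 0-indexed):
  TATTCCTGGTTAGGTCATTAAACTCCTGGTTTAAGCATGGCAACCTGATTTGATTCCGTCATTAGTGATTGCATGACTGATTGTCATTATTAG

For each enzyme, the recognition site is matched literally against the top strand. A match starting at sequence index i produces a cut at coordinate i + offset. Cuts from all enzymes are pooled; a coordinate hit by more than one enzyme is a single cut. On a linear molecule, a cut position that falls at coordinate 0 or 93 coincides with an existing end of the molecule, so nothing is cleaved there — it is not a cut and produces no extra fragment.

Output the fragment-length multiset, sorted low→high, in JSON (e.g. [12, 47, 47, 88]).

[3,5,5,5,9,10,10,10,12,24]

Scan for sites:
  QalI (TCCTGGTT, off=2): starts [3, 23] → cuts [5, 25]
  IvoIII (GTCATTA, off=2): starts [13, 57, 82] → cuts [15, 59, 84]
  TgoIII (TGATT, off=4): starts [45, 50, 65, 77] → cuts [49, 54, 69, 81]
  AzqII (TCCCCCGC, off=8): no sites

Pooled cuts: [5, 15, 25, 49, 54, 59, 69, 81, 84]

Fragment lengths:
  [0,5): 5 bp
  [5,15): 10 bp
  [15,25): 10 bp
  [25,49): 24 bp
  [49,54): 5 bp
  [54,59): 5 bp
  [59,69): 10 bp
  [69,81): 12 bp
  [81,84): 3 bp
  [84,93): 9 bp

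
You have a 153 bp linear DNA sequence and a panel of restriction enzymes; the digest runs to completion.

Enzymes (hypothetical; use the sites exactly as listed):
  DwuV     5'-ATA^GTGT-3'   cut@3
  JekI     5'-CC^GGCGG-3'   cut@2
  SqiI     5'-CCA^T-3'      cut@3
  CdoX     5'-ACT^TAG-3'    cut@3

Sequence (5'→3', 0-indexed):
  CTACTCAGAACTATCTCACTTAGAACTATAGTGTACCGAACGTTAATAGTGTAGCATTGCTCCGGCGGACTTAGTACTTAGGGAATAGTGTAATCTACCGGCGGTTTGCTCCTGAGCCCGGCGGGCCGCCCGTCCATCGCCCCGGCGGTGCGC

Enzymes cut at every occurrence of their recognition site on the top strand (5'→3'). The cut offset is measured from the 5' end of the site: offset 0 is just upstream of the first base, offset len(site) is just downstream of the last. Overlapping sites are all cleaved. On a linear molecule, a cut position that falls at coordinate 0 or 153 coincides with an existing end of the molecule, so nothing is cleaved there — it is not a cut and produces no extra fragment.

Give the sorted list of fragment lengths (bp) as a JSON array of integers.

[7,7,8,9,10,10,12,15,17,18,20,20]

Per-enzyme occurrences:
  DwuV ATAGTGT/3: at [27, 45, 84] ⇒ [30, 48, 87]
  JekI CCGGCGG/2: at [61, 97, 117, 141] ⇒ [63, 99, 119, 143]
  SqiI CCAT/3: at [133] ⇒ [136]
  CdoX ACTTAG/3: at [17, 68, 75] ⇒ [20, 71, 78]

All cut coordinates (distinct, sorted): [20, 30, 48, 63, 71, 78, 87, 99, 119, 136, 143]

Fragments:
  [0,20): 20 bp
  [20,30): 10 bp
  [30,48): 18 bp
  [48,63): 15 bp
  [63,71): 8 bp
  [71,78): 7 bp
  [78,87): 9 bp
  [87,99): 12 bp
  [99,119): 20 bp
  [119,136): 17 bp
  [136,143): 7 bp
  [143,153): 10 bp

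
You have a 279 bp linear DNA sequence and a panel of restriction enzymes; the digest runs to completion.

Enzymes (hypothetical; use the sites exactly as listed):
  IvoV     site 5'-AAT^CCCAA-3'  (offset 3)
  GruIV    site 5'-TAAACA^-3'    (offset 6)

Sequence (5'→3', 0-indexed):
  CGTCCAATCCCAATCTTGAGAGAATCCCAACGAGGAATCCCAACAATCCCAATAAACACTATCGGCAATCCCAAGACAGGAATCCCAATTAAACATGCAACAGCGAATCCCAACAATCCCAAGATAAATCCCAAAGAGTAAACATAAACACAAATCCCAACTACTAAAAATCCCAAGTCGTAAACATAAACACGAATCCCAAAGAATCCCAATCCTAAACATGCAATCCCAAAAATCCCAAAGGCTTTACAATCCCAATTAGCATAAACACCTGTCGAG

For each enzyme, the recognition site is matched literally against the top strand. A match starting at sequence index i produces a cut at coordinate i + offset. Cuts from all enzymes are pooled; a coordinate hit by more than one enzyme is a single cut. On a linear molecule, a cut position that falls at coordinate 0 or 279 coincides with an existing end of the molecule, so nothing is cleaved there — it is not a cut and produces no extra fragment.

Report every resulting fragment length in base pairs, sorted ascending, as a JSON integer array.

[5,5,6,6,6,8,9,9,9,9,10,11,11,12,12,13,13,14,14,15,15,16,17,17,17]

Site scan:
  IvoV AATCCCAA/3: at [5, 22, 35, 44, 66, 80, 105, 114, 126, 152, 168, 194, 204, 224, 233, 250] ⇒ [8, 25, 38, 47, 69, 83, 108, 117, 129, 155, 171, 197, 207, 227, 236, 253]
  GruIV TAAACA/6: at [52, 89, 138, 144, 180, 186, 215, 264] ⇒ [58, 95, 144, 150, 186, 192, 221, 270]

Pooled cuts: [8, 25, 38, 47, 58, 69, 83, 95, 108, 117, 129, 144, 150, 155, 171, 186, 192, 197, 207, 221, 227, 236, 253, 270]

Fragment lengths:
  [0,8): 8 bp
  [8,25): 17 bp
  [25,38): 13 bp
  [38,47): 9 bp
  [47,58): 11 bp
  [58,69): 11 bp
  [69,83): 14 bp
  [83,95): 12 bp
  [95,108): 13 bp
  [108,117): 9 bp
  [117,129): 12 bp
  [129,144): 15 bp
  [144,150): 6 bp
  [150,155): 5 bp
  [155,171): 16 bp
  [171,186): 15 bp
  [186,192): 6 bp
  [192,197): 5 bp
  [197,207): 10 bp
  [207,221): 14 bp
  [221,227): 6 bp
  [227,236): 9 bp
  [236,253): 17 bp
  [253,270): 17 bp
  [270,279): 9 bp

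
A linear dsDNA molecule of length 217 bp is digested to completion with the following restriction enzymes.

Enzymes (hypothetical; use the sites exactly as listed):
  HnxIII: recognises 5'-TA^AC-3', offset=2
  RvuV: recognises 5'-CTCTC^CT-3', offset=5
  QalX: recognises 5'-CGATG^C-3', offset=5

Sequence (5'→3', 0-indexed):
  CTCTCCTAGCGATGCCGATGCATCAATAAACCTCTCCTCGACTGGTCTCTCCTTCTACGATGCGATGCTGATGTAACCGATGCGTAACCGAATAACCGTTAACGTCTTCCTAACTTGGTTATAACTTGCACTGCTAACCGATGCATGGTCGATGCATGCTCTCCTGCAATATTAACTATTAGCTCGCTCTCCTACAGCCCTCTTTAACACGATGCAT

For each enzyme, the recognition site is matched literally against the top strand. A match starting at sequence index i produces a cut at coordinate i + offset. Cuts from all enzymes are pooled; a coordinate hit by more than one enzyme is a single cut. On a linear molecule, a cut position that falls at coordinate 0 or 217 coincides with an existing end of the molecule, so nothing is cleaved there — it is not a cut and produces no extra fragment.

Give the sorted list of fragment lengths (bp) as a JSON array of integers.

Scan for sites:
  HnxIII TAAC/2: at [73, 84, 92, 99, 110, 121, 134, 172, 204] ⇒ [75, 86, 94, 101, 112, 123, 136, 174, 206]
  RvuV CTCTCCT/5: at [0, 31, 46, 158, 186] ⇒ [5, 36, 51, 163, 191]
  QalX CGATGC/5: at [9, 15, 57, 62, 77, 138, 149, 209] ⇒ [14, 20, 62, 67, 82, 143, 154, 214]

Pooled cuts: [5, 14, 20, 36, 51, 62, 67, 75, 82, 86, 94, 101, 112, 123, 136, 143, 154, 163, 174, 191, 206, 214]

Fragments:
  [0,5): 5 bp
  [5,14): 9 bp
  [14,20): 6 bp
  [20,36): 16 bp
  [36,51): 15 bp
  [51,62): 11 bp
  [62,67): 5 bp
  [67,75): 8 bp
  [75,82): 7 bp
  [82,86): 4 bp
  [86,94): 8 bp
  [94,101): 7 bp
  [101,112): 11 bp
  [112,123): 11 bp
  [123,136): 13 bp
  [136,143): 7 bp
  [143,154): 11 bp
  [154,163): 9 bp
  [163,174): 11 bp
  [174,191): 17 bp
  [191,206): 15 bp
  [206,214): 8 bp
  [214,217): 3 bp

[3,4,5,5,6,7,7,7,8,8,8,9,9,11,11,11,11,11,13,15,15,16,17]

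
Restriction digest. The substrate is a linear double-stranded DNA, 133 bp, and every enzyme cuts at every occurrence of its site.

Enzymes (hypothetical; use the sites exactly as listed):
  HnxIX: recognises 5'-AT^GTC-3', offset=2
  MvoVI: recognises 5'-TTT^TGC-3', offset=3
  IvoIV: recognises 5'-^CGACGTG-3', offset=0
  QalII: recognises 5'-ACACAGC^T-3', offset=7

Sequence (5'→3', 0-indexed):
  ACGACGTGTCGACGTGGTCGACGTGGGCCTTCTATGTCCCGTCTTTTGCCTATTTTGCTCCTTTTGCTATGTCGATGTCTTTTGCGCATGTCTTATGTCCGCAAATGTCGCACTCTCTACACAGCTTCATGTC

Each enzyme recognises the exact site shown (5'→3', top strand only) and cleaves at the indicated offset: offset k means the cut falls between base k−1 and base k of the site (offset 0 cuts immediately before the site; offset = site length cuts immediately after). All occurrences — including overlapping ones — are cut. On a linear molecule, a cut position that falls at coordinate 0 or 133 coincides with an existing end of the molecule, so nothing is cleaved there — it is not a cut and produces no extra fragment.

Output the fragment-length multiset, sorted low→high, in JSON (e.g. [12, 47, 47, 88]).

Per-enzyme occurrences:
  HnxIX ATGTC/2: at [33, 68, 74, 87, 94, 104, 128] ⇒ [35, 70, 76, 89, 96, 106, 130]
  MvoVI TTTTGC/3: at [43, 52, 61, 79] ⇒ [46, 55, 64, 82]
  IvoIV CGACGTG/0: at [1, 9, 18] ⇒ [1, 9, 18]
  QalII ACACAGCT/7: at [118] ⇒ [125]

All cut coordinates (distinct, sorted): [1, 9, 18, 35, 46, 55, 64, 70, 76, 82, 89, 96, 106, 125, 130]

Fragment lengths:
  [0,1): 1 bp
  [1,9): 8 bp
  [9,18): 9 bp
  [18,35): 17 bp
  [35,46): 11 bp
  [46,55): 9 bp
  [55,64): 9 bp
  [64,70): 6 bp
  [70,76): 6 bp
  [76,82): 6 bp
  [82,89): 7 bp
  [89,96): 7 bp
  [96,106): 10 bp
  [106,125): 19 bp
  [125,130): 5 bp
  [130,133): 3 bp

[1,3,5,6,6,6,7,7,8,9,9,9,10,11,17,19]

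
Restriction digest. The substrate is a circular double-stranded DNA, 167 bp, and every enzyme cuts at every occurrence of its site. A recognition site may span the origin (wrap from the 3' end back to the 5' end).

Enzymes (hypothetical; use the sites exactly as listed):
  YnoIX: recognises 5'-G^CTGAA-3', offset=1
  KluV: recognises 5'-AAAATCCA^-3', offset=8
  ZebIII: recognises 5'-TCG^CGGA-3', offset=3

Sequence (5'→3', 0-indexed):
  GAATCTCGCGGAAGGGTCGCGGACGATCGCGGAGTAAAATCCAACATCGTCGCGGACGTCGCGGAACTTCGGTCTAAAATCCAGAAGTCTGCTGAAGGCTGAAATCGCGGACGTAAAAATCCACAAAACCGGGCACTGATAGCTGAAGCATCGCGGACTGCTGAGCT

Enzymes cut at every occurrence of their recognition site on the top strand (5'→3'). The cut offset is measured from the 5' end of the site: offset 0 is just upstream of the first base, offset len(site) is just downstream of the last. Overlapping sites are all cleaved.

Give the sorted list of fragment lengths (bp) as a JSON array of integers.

Scan for sites:
  YnoIX GCTGAA/1: at [90, 97, 141, 164] ⇒ [91, 98, 142, 165]
  KluV AAAATCCA/8: at [35, 75, 115] ⇒ [43, 83, 123]
  ZebIII TCGCGGA/3: at [5, 16, 26, 49, 58, 104, 150] ⇒ [8, 19, 29, 52, 61, 107, 153]

Pooled cuts: [8, 19, 29, 43, 52, 61, 83, 91, 98, 107, 123, 142, 153, 165]

Fragments:
  8→19: 11 bp
  19→29: 10 bp
  29→43: 14 bp
  43→52: 9 bp
  52→61: 9 bp
  61→83: 22 bp
  83→91: 8 bp
  91→98: 7 bp
  98→107: 9 bp
  107→123: 16 bp
  123→142: 19 bp
  142→153: 11 bp
  153→165: 12 bp
  165→8 (wrap): 167-165+8 = 10 bp

[7,8,9,9,9,10,10,11,11,12,14,16,19,22]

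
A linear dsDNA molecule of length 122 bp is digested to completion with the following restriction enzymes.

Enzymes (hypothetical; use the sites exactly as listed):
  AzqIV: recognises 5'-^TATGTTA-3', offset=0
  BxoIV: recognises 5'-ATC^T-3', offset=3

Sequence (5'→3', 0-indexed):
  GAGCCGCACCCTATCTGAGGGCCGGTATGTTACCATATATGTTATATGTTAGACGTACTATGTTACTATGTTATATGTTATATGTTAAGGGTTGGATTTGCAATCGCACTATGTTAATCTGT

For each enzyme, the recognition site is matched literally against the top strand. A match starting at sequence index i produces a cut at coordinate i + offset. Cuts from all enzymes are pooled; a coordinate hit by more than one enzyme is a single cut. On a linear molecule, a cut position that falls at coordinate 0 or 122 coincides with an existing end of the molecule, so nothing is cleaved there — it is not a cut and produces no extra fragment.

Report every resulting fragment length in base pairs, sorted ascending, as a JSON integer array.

[3,7,7,7,8,10,10,12,14,15,29]

Per-enzyme occurrences:
  AzqIV (TATGTTA, off=0): starts [25, 37, 44, 58, 66, 73, 80, 109] → cuts [25, 37, 44, 58, 66, 73, 80, 109]
  BxoIV (ATCT, off=3): starts [12, 116] → cuts [15, 119]

All cut coordinates (distinct, sorted): [15, 25, 37, 44, 58, 66, 73, 80, 109, 119]

Fragments:
  [0,15): 15 bp
  [15,25): 10 bp
  [25,37): 12 bp
  [37,44): 7 bp
  [44,58): 14 bp
  [58,66): 8 bp
  [66,73): 7 bp
  [73,80): 7 bp
  [80,109): 29 bp
  [109,119): 10 bp
  [119,122): 3 bp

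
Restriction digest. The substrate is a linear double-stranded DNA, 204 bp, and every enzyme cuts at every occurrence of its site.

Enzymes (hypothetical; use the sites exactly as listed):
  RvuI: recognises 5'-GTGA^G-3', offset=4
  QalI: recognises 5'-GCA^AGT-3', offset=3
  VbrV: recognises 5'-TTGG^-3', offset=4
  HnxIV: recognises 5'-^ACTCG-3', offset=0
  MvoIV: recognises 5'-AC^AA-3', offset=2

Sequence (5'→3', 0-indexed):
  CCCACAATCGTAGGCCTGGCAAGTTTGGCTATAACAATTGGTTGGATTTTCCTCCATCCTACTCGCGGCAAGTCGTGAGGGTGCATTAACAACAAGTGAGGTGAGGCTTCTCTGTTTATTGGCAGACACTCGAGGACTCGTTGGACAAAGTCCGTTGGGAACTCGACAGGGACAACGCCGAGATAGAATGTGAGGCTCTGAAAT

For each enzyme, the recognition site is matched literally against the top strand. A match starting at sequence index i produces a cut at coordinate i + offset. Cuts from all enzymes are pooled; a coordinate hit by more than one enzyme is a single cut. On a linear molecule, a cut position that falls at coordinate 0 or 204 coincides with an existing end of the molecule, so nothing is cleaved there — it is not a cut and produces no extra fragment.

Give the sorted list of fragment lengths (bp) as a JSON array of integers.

Site scan:
  RvuI GTGAG/4: at [74, 95, 100, 189] ⇒ [78, 99, 104, 193]
  QalI GCAAGT/3: at [18, 67] ⇒ [21, 70]
  VbrV TTGG/4: at [24, 37, 41, 118, 140, 154] ⇒ [28, 41, 45, 122, 144, 158]
  HnxIV ACTCG/0: at [60, 127, 135, 160] ⇒ [60, 127, 135, 160]
  MvoIV ACAA/2: at [3, 33, 88, 91, 144, 171] ⇒ [5, 35, 90, 93, 146, 173]

Pooled cuts: [5, 21, 28, 35, 41, 45, 60, 70, 78, 90, 93, 99, 104, 122, 127, 135, 144, 146, 158, 160, 173, 193]

Fragment lengths:
  [0,5): 5 bp
  [5,21): 16 bp
  [21,28): 7 bp
  [28,35): 7 bp
  [35,41): 6 bp
  [41,45): 4 bp
  [45,60): 15 bp
  [60,70): 10 bp
  [70,78): 8 bp
  [78,90): 12 bp
  [90,93): 3 bp
  [93,99): 6 bp
  [99,104): 5 bp
  [104,122): 18 bp
  [122,127): 5 bp
  [127,135): 8 bp
  [135,144): 9 bp
  [144,146): 2 bp
  [146,158): 12 bp
  [158,160): 2 bp
  [160,173): 13 bp
  [173,193): 20 bp
  [193,204): 11 bp

[2,2,3,4,5,5,5,6,6,7,7,8,8,9,10,11,12,12,13,15,16,18,20]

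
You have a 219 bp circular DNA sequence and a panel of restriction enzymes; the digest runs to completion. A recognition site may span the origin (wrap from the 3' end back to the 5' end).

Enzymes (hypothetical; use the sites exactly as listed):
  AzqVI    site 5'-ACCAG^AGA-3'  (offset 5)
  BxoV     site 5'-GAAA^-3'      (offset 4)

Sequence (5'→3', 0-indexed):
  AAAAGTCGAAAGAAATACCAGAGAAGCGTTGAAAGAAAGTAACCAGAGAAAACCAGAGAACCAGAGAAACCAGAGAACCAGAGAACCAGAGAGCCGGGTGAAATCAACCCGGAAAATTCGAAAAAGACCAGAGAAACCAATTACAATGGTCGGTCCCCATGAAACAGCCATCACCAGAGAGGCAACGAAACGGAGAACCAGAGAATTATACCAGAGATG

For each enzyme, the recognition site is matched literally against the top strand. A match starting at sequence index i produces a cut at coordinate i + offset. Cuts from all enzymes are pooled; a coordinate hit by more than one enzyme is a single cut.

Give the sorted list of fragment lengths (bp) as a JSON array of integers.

[4,4,4,5,5,5,5,6,8,8,8,8,8,8,8,8,11,12,13,13,13,13,14,28]

Per-enzyme occurrences:
  AzqVI ACCAGAGA/5: at [16, 41, 51, 59, 68, 76, 84, 126, 172, 196, 209] ⇒ [21, 46, 56, 64, 73, 81, 89, 131, 177, 201, 214]
  BxoV GAAA/4: at [7, 11, 30, 34, 47, 65, 99, 111, 119, 132, 160, 186, 218] ⇒ [3, 11, 15, 34, 38, 51, 69, 103, 115, 123, 136, 164, 190]

Pooled cuts: [3, 11, 15, 21, 34, 38, 46, 51, 56, 64, 69, 73, 81, 89, 103, 115, 123, 131, 136, 164, 177, 190, 201, 214]

Fragments:
  3→11: 8 bp
  11→15: 4 bp
  15→21: 6 bp
  21→34: 13 bp
  34→38: 4 bp
  38→46: 8 bp
  46→51: 5 bp
  51→56: 5 bp
  56→64: 8 bp
  64→69: 5 bp
  69→73: 4 bp
  73→81: 8 bp
  81→89: 8 bp
  89→103: 14 bp
  103→115: 12 bp
  115→123: 8 bp
  123→131: 8 bp
  131→136: 5 bp
  136→164: 28 bp
  164→177: 13 bp
  177→190: 13 bp
  190→201: 11 bp
  201→214: 13 bp
  214→3 (wrap): 219-214+3 = 8 bp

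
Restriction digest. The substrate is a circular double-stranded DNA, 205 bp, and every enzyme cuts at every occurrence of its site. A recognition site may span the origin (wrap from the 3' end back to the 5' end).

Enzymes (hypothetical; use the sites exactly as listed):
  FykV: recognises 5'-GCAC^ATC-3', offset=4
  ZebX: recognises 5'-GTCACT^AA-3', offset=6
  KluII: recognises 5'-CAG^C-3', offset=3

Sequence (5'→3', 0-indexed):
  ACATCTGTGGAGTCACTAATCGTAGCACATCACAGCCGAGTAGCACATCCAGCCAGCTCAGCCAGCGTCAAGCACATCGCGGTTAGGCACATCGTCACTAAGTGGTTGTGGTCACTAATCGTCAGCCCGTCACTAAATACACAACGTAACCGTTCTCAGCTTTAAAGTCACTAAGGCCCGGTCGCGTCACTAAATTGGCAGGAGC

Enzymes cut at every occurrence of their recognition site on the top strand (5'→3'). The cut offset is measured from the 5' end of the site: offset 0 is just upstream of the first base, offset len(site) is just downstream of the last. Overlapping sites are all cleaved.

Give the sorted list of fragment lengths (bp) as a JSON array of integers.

[4,4,5,6,7,9,9,9,10,11,11,13,15,15,16,17,19,25]

Scan for sites:
  FykV (GCACATC, off=4): starts [24, 42, 71, 86, 203] → cuts [2, 28, 46, 75, 90]
  ZebX (GTCACTAA, off=6): starts [11, 93, 110, 128, 166, 185] → cuts [17, 99, 116, 134, 172, 191]
  KluII (CAGC, off=3): starts [32, 49, 53, 58, 62, 122, 156] → cuts [35, 52, 56, 61, 65, 125, 159]

Pooled cuts: [2, 17, 28, 35, 46, 52, 56, 61, 65, 75, 90, 99, 116, 125, 134, 159, 172, 191]

Fragment lengths:
  2→17: 15 bp
  17→28: 11 bp
  28→35: 7 bp
  35→46: 11 bp
  46→52: 6 bp
  52→56: 4 bp
  56→61: 5 bp
  61→65: 4 bp
  65→75: 10 bp
  75→90: 15 bp
  90→99: 9 bp
  99→116: 17 bp
  116→125: 9 bp
  125→134: 9 bp
  134→159: 25 bp
  159→172: 13 bp
  172→191: 19 bp
  191→2 (wrap): 205-191+2 = 16 bp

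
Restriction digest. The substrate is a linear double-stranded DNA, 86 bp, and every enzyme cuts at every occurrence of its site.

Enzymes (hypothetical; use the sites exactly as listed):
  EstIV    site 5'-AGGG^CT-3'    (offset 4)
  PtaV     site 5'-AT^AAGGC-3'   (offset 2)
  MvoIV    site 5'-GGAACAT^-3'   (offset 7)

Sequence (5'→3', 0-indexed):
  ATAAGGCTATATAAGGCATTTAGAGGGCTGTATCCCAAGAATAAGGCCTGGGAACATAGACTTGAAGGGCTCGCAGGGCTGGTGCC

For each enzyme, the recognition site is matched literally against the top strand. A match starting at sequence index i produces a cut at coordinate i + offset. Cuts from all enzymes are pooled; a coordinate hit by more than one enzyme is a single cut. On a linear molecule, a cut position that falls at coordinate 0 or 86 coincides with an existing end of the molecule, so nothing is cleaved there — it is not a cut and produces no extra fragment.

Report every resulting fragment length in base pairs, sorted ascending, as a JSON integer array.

Scan for sites:
  EstIV AGGGCT/4: at [23, 65, 74] ⇒ [27, 69, 78]
  PtaV ATAAGGC/2: at [0, 10, 40] ⇒ [2, 12, 42]
  MvoIV GGAACAT/7: at [50] ⇒ [57]

All cut coordinates (distinct, sorted): [2, 12, 27, 42, 57, 69, 78]

Fragment lengths:
  [0,2): 2 bp
  [2,12): 10 bp
  [12,27): 15 bp
  [27,42): 15 bp
  [42,57): 15 bp
  [57,69): 12 bp
  [69,78): 9 bp
  [78,86): 8 bp

[2,8,9,10,12,15,15,15]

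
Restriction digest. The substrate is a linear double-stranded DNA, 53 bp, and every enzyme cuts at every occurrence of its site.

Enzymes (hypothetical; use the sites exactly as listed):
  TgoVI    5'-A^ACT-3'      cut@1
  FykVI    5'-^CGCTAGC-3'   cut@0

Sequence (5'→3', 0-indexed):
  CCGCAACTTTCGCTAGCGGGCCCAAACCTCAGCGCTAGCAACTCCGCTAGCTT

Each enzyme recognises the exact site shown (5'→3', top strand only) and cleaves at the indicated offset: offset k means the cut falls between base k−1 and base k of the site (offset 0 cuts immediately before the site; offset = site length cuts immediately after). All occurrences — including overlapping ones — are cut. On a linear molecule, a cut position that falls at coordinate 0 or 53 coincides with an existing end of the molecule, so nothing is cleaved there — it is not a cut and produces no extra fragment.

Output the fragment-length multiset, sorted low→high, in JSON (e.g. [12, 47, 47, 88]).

[4,5,5,8,9,22]

Scan for sites:
  TgoVI AACT/1: at [4, 39] ⇒ [5, 40]
  FykVI CGCTAGC/0: at [10, 32, 44] ⇒ [10, 32, 44]

All cut coordinates (distinct, sorted): [5, 10, 32, 40, 44]

Fragment lengths:
  [0,5): 5 bp
  [5,10): 5 bp
  [10,32): 22 bp
  [32,40): 8 bp
  [40,44): 4 bp
  [44,53): 9 bp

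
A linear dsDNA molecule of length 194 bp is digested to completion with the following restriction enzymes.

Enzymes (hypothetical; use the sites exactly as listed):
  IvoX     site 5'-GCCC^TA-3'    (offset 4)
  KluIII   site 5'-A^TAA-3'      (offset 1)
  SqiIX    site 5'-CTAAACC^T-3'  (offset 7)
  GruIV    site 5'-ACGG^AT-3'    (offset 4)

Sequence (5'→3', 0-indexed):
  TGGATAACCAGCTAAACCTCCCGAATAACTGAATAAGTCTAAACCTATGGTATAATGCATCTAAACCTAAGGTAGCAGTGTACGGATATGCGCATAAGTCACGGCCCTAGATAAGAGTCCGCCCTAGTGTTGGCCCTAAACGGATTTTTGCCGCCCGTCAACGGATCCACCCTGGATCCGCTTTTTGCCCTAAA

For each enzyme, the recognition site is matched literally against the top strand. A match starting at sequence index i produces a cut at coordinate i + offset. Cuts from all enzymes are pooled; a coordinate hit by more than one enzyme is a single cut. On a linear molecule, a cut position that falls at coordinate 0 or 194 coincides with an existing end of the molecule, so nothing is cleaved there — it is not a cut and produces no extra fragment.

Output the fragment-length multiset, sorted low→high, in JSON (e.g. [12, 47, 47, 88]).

[4,4,4,7,7,7,8,9,12,12,13,13,14,15,18,21,26]

Site scan:
  IvoX GCCCTA/4: at [103, 120, 132, 186] ⇒ [107, 124, 136, 190]
  KluIII ATAA/1: at [3, 24, 32, 51, 93, 110] ⇒ [4, 25, 33, 52, 94, 111]
  SqiIX CTAAACCT/7: at [11, 38, 60] ⇒ [18, 45, 67]
  GruIV ACGGAT/4: at [81, 139, 160] ⇒ [85, 143, 164]

All cut coordinates (distinct, sorted): [4, 18, 25, 33, 45, 52, 67, 85, 94, 107, 111, 124, 136, 143, 164, 190]

Fragments:
  [0,4): 4 bp
  [4,18): 14 bp
  [18,25): 7 bp
  [25,33): 8 bp
  [33,45): 12 bp
  [45,52): 7 bp
  [52,67): 15 bp
  [67,85): 18 bp
  [85,94): 9 bp
  [94,107): 13 bp
  [107,111): 4 bp
  [111,124): 13 bp
  [124,136): 12 bp
  [136,143): 7 bp
  [143,164): 21 bp
  [164,190): 26 bp
  [190,194): 4 bp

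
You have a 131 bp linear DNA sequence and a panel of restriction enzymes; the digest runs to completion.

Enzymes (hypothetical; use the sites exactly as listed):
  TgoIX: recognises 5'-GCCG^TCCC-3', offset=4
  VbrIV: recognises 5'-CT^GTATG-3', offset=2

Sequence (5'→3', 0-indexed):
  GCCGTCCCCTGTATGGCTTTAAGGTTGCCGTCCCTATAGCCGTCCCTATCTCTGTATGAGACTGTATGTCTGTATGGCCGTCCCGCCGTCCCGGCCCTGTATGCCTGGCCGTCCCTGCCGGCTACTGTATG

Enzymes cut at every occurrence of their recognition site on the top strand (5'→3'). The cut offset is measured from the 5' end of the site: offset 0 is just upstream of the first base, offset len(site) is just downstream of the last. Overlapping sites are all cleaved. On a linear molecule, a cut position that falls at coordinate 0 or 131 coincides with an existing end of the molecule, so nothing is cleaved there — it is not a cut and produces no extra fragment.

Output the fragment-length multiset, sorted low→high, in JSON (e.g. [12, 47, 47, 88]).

Site scan:
  TgoIX (GCCGTCCC, off=4): starts [0, 26, 38, 76, 84, 107] → cuts [4, 30, 42, 80, 88, 111]
  VbrIV (CTGTATG, off=2): starts [8, 51, 61, 69, 96, 124] → cuts [10, 53, 63, 71, 98, 126]

All cut coordinates (distinct, sorted): [4, 10, 30, 42, 53, 63, 71, 80, 88, 98, 111, 126]

Fragment lengths:
  [0,4): 4 bp
  [4,10): 6 bp
  [10,30): 20 bp
  [30,42): 12 bp
  [42,53): 11 bp
  [53,63): 10 bp
  [63,71): 8 bp
  [71,80): 9 bp
  [80,88): 8 bp
  [88,98): 10 bp
  [98,111): 13 bp
  [111,126): 15 bp
  [126,131): 5 bp

[4,5,6,8,8,9,10,10,11,12,13,15,20]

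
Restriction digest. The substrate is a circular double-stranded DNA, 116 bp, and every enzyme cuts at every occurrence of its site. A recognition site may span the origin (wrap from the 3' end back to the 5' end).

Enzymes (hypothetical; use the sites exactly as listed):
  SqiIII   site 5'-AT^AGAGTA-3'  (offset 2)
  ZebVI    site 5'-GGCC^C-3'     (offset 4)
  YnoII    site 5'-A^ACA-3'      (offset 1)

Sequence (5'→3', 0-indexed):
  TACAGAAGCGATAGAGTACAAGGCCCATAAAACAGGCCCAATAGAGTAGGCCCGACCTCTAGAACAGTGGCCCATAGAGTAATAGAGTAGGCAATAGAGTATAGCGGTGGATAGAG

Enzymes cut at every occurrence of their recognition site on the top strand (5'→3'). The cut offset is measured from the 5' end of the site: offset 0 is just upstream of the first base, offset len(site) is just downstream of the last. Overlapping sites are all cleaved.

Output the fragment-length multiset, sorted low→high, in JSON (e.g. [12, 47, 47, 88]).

[3,4,6,7,8,9,10,11,12,13,16,17]

Per-enzyme occurrences:
  SqiIII (ATAGAGTA, off=2): starts [10, 40, 73, 81, 93, 110] → cuts [12, 42, 75, 83, 95, 112]
  ZebVI (GGCCC, off=4): starts [21, 34, 48, 68] → cuts [25, 38, 52, 72]
  YnoII (AACA, off=1): starts [30, 62] → cuts [31, 63]

Pooled cuts: [12, 25, 31, 38, 42, 52, 63, 72, 75, 83, 95, 112]

Fragments:
  12→25: 13 bp
  25→31: 6 bp
  31→38: 7 bp
  38→42: 4 bp
  42→52: 10 bp
  52→63: 11 bp
  63→72: 9 bp
  72→75: 3 bp
  75→83: 8 bp
  83→95: 12 bp
  95→112: 17 bp
  112→12 (wrap): 116-112+12 = 16 bp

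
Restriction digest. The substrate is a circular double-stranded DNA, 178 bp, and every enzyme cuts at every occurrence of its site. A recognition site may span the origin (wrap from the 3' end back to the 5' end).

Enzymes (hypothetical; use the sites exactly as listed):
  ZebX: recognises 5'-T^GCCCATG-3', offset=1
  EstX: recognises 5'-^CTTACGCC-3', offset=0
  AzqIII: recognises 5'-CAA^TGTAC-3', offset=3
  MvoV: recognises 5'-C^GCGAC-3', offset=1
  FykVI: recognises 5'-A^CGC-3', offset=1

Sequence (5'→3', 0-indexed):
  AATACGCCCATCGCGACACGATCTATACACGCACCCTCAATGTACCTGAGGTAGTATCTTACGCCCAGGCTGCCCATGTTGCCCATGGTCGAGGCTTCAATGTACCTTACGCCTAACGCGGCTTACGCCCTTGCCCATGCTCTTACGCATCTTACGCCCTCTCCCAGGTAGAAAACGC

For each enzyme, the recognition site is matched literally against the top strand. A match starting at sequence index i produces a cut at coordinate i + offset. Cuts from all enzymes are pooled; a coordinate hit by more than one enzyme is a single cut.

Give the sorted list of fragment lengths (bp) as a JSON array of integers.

[4,4,4,4,5,5,5,7,7,7,8,9,10,11,13,17,17,20,21]

Site scan:
  ZebX (TGCCCATG, off=1): starts [70, 79, 131] → cuts [71, 80, 132]
  EstX (CTTACGCC, off=0): starts [57, 105, 121, 150] → cuts [57, 105, 121, 150]
  AzqIII (CAATGTAC, off=3): starts [37, 97] → cuts [40, 100]
  MvoV (CGCGAC, off=1): starts [11] → cuts [12]
  FykVI (ACGC, off=1): starts [3, 28, 60, 108, 115, 124, 144, 153, 174] → cuts [4, 29, 61, 109, 116, 125, 145, 154, 175]

Pooled cuts: [4, 12, 29, 40, 57, 61, 71, 80, 100, 105, 109, 116, 121, 125, 132, 145, 150, 154, 175]

Fragment lengths:
  4→12: 8 bp
  12→29: 17 bp
  29→40: 11 bp
  40→57: 17 bp
  57→61: 4 bp
  61→71: 10 bp
  71→80: 9 bp
  80→100: 20 bp
  100→105: 5 bp
  105→109: 4 bp
  109→116: 7 bp
  116→121: 5 bp
  121→125: 4 bp
  125→132: 7 bp
  132→145: 13 bp
  145→150: 5 bp
  150→154: 4 bp
  154→175: 21 bp
  175→4 (wrap): 178-175+4 = 7 bp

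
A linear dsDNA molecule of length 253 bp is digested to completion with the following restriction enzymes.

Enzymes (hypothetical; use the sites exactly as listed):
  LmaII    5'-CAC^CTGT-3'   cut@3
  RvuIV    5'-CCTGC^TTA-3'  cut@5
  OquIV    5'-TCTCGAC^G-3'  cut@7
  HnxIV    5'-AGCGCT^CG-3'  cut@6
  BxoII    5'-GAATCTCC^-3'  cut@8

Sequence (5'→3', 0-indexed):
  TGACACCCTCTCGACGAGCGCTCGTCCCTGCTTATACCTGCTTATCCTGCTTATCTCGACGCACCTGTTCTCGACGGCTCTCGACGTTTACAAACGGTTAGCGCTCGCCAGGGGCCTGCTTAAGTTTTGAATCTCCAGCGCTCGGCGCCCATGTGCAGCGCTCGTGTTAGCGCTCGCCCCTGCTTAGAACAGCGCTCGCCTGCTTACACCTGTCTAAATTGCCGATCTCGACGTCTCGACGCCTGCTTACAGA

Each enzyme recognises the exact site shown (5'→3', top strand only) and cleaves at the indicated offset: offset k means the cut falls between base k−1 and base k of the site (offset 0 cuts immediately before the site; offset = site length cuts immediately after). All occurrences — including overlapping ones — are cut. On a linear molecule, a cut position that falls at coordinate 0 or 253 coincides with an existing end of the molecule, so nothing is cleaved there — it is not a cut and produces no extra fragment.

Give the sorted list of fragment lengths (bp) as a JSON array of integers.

Site scan:
  LmaII (CACCTGT, off=3): starts [61, 206] → cuts [64, 209]
  RvuIV (CCTGCTTA, off=5): starts [26, 36, 45, 114, 178, 198, 241] → cuts [31, 41, 50, 119, 183, 203, 246]
  OquIV (TCTCGACG, off=7): starts [8, 53, 68, 78, 225, 233] → cuts [15, 60, 75, 85, 232, 240]
  HnxIV (AGCGCTCG, off=6): starts [16, 99, 136, 156, 168, 190] → cuts [22, 105, 142, 162, 174, 196]
  BxoII (GAATCTCC, off=8): starts [128] → cuts [136]

Pooled cuts: [15, 22, 31, 41, 50, 60, 64, 75, 85, 105, 119, 136, 142, 162, 174, 183, 196, 203, 209, 232, 240, 246]

Fragments:
  [0,15): 15 bp
  [15,22): 7 bp
  [22,31): 9 bp
  [31,41): 10 bp
  [41,50): 9 bp
  [50,60): 10 bp
  [60,64): 4 bp
  [64,75): 11 bp
  [75,85): 10 bp
  [85,105): 20 bp
  [105,119): 14 bp
  [119,136): 17 bp
  [136,142): 6 bp
  [142,162): 20 bp
  [162,174): 12 bp
  [174,183): 9 bp
  [183,196): 13 bp
  [196,203): 7 bp
  [203,209): 6 bp
  [209,232): 23 bp
  [232,240): 8 bp
  [240,246): 6 bp
  [246,253): 7 bp

[4,6,6,6,7,7,7,8,9,9,9,10,10,10,11,12,13,14,15,17,20,20,23]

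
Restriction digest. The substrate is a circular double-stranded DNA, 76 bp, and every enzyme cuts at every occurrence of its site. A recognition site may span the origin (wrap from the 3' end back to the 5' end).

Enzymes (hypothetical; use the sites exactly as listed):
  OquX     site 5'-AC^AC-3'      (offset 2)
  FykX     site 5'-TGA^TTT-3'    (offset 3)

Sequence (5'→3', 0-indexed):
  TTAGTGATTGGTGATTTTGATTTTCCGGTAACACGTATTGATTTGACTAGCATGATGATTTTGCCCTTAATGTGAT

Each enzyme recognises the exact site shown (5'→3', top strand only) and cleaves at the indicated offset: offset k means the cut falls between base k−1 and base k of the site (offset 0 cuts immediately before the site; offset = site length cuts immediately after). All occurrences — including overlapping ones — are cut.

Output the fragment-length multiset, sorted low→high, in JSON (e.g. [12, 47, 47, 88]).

[6,9,12,15,17,17]

Scan for sites:
  OquX (ACAC, off=2): starts [30] → cuts [32]
  FykX (TGATTT, off=3): starts [11, 17, 38, 55, 72] → cuts [14, 20, 41, 58, 75]

All cut coordinates (distinct, sorted): [14, 20, 32, 41, 58, 75]

Fragment lengths:
  14→20: 6 bp
  20→32: 12 bp
  32→41: 9 bp
  41→58: 17 bp
  58→75: 17 bp
  75→14 (wrap): 76-75+14 = 15 bp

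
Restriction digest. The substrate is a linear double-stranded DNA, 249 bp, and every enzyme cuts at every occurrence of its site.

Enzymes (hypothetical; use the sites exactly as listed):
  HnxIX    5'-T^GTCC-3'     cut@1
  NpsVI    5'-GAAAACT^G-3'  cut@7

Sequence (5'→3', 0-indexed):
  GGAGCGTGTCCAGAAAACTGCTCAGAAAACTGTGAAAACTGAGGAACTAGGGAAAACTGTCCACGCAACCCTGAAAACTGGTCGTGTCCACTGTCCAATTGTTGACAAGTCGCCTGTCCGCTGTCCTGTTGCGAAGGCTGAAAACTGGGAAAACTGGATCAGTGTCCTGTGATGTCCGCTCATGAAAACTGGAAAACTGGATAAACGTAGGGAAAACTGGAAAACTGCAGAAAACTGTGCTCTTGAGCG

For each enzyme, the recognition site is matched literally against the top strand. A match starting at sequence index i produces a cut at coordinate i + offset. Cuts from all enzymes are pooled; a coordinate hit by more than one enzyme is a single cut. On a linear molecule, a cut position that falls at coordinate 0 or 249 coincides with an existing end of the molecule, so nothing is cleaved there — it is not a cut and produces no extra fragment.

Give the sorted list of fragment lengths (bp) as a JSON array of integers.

[6,7,7,7,8,8,8,9,9,10,10,12,12,13,17,18,20,21,23,24]

Per-enzyme occurrences:
  HnxIX TGTCC/1: at [6, 57, 84, 91, 114, 121, 162, 172] ⇒ [7, 58, 85, 92, 115, 122, 163, 173]
  NpsVI GAAAACTG/7: at [12, 24, 33, 51, 72, 139, 148, 183, 191, 211, 219, 229] ⇒ [19, 31, 40, 58, 79, 146, 155, 190, 198, 218, 226, 236]

All cut coordinates (distinct, sorted): [7, 19, 31, 40, 58, 79, 85, 92, 115, 122, 146, 155, 163, 173, 190, 198, 218, 226, 236]

Fragment lengths:
  [0,7): 7 bp
  [7,19): 12 bp
  [19,31): 12 bp
  [31,40): 9 bp
  [40,58): 18 bp
  [58,79): 21 bp
  [79,85): 6 bp
  [85,92): 7 bp
  [92,115): 23 bp
  [115,122): 7 bp
  [122,146): 24 bp
  [146,155): 9 bp
  [155,163): 8 bp
  [163,173): 10 bp
  [173,190): 17 bp
  [190,198): 8 bp
  [198,218): 20 bp
  [218,226): 8 bp
  [226,236): 10 bp
  [236,249): 13 bp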